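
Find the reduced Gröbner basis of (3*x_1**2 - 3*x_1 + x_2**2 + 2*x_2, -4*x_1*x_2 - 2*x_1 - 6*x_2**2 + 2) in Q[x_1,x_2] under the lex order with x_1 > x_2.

G = {x_1 + 62/3*x_2**3 + 29/3*x_2**2 - 10/3*x_2 - 1, x_2**4 + 30/31*x_2**3 - 4/31*x_2}

f_1 = 3*x_1**2 - 3*x_1 + x_2**2 + 2*x_2, LT = x_1**2.
f_2 = -4*x_1*x_2 - 2*x_1 - 6*x_2**2 + 2, LT = x_1*x_2.

S(f_1,f_2): lcm = x_1**2*x_2. S = -1/2*x_1**2 - 3/2*x_1*x_2**2 - x_1*x_2 + 1/2*x_1 + 1/3*x_2**3 + 2/3*x_2**2.
  leading term x_1**2: subtract (-1/6)·f_1 from -1/2*x_1**2 - 3/2*x_1*x_2**2 - x_1*x_2 + 1/2*x_1 + 1/3*x_2**3 + 2/3*x_2**2 → -3/2*x_1*x_2**2 - x_1*x_2 + 1/3*x_2**3 + 5/6*x_2**2 + 1/3*x_2
  leading term x_1*x_2**2: subtract (3/8*x_2)·f_2 from -3/2*x_1*x_2**2 - x_1*x_2 + 1/3*x_2**3 + 5/6*x_2**2 + 1/3*x_2 → -1/4*x_1*x_2 + 31/12*x_2**3 + 5/6*x_2**2 - 5/12*x_2
  leading term x_1*x_2: subtract (1/16)·f_2 from -1/4*x_1*x_2 + 31/12*x_2**3 + 5/6*x_2**2 - 5/12*x_2 → 1/8*x_1 + 31/12*x_2**3 + 29/24*x_2**2 - 5/12*x_2 - 1/8
  leading term x_1: no divisor's leading term divides it; move 1/8*x_1 to the remainder.
  leading term x_2**3: no divisor's leading term divides it; move 31/12*x_2**3 to the remainder.
  leading term x_2**2: no divisor's leading term divides it; move 29/24*x_2**2 to the remainder.
  leading term x_2: no divisor's leading term divides it; move -5/12*x_2 to the remainder.
  leading term 1: no divisor's leading term divides it; move -1/8 to the remainder.
  remainder 1/8*x_1 + 31/12*x_2**3 + 29/24*x_2**2 - 5/12*x_2 - 1/8 ≠ 0; add g_3 = 1/8*x_1 + 31/12*x_2**3 + 29/24*x_2**2 - 5/12*x_2 - 1/8 to the basis.

S(f_1,g_3): lcm = x_1**2. S = -62/3*x_1*x_2**3 - 29/3*x_1*x_2**2 + 10/3*x_1*x_2 + 1/3*x_2**2 + 2/3*x_2.
  leading term x_1*x_2**3: subtract (31/6*x_2**2)·f_2 from -62/3*x_1*x_2**3 - 29/3*x_1*x_2**2 + 10/3*x_1*x_2 + 1/3*x_2**2 + 2/3*x_2 → 2/3*x_1*x_2**2 + 10/3*x_1*x_2 + 31*x_2**4 - 10*x_2**2 + 2/3*x_2
  leading term x_1*x_2**2: subtract (-1/6*x_2)·f_2 from 2/3*x_1*x_2**2 + 10/3*x_1*x_2 + 31*x_2**4 - 10*x_2**2 + 2/3*x_2 → 3*x_1*x_2 + 31*x_2**4 - x_2**3 - 10*x_2**2 + x_2
  leading term x_1*x_2: subtract (-3/4)·f_2 from 3*x_1*x_2 + 31*x_2**4 - x_2**3 - 10*x_2**2 + x_2 → -3/2*x_1 + 31*x_2**4 - x_2**3 - 29/2*x_2**2 + x_2 + 3/2
  leading term x_1: subtract (-12)·g_3 from -3/2*x_1 + 31*x_2**4 - x_2**3 - 29/2*x_2**2 + x_2 + 3/2 → 31*x_2**4 + 30*x_2**3 - 4*x_2
  leading term x_2**4: no divisor's leading term divides it; move 31*x_2**4 to the remainder.
  leading term x_2**3: no divisor's leading term divides it; move 30*x_2**3 to the remainder.
  leading term x_2: no divisor's leading term divides it; move -4*x_2 to the remainder.
  remainder 31*x_2**4 + 30*x_2**3 - 4*x_2 ≠ 0; add g_4 = 31*x_2**4 + 30*x_2**3 - 4*x_2 to the basis.

The other S-polynomials (S(f_2,g_3), S(f_1,g_4), S(f_2,g_4), S(g_3,g_4)) all reduce to 0 modulo the current basis, so we have a Gröbner basis.
Inter-reduce: drop elements whose leading term is divisible by another's, tail-reduce, and make monic.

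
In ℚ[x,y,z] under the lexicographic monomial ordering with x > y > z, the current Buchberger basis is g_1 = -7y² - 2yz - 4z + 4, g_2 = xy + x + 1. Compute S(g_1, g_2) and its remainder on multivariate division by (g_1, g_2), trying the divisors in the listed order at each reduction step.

lcm(LM(g_1), LM(g_2)) = xy².
S = (lcm/LT(g_1))·g_1 − (lcm/LT(g_2))·g_2 = 2/7xyz - xy + 4/7xz - 4/7x - y.
Reduce S modulo (g_1, g_2) in that order:
  leading term xyz: subtract (2/7z)·g_2 from 2/7xyz - xy + 4/7xz - 4/7x - y → -xy + 2/7xz - 4/7x - y - 2/7z
  leading term xy: subtract (-1)·g_2 from -xy + 2/7xz - 4/7x - y - 2/7z → 2/7xz + 3/7x - y - 2/7z + 1
  leading term xz: no divisor's leading term divides it; move 2/7xz to the remainder.
  leading term x: no divisor's leading term divides it; move 3/7x to the remainder.
  leading term y: no divisor's leading term divides it; move -y to the remainder.
  leading term z: no divisor's leading term divides it; move -2/7z to the remainder.
  leading term 1: no divisor's leading term divides it; move 1 to the remainder.
The remainder 2/7xz + 3/7x - y - 2/7z + 1 is nonzero, so it would be added as the next basis element.

S(g_1, g_2) = 2/7xyz - xy + 4/7xz - 4/7x - y; remainder on division = 2/7xz + 3/7x - y - 2/7z + 1.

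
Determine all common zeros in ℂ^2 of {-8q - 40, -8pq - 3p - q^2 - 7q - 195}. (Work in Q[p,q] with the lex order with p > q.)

Compute a lex Gröbner basis by Buchberger's algorithm.
f_1 = -8q - 40, LT = q.
f_2 = -8pq - 3p - q^2 - 7q - 195, LT = pq.

S(f_1,f_2): lcm = pq. S = 37/8p - 1/8q^2 - 7/8q - 195/8.
  leading term p: no divisor's leading term divides it; move 37/8p to the remainder.
  leading term q^2: subtract (1/64q)·f_1 from -1/8q^2 - 7/8q - 195/8 → -1/4q - 195/8
  leading term q: subtract (1/32)·f_1 from -1/4q - 195/8 → -185/8
  leading term 1: no divisor's leading term divides it; move -185/8 to the remainder.
  remainder 37/8p - 185/8 ≠ 0; add h_3 = 37/8p - 185/8 to the basis.

The other S-polynomials (S(f_1,h_3), S(f_2,h_3)) all reduce to 0 modulo the current basis, so we have a Gröbner basis.
Inter-reduce: drop elements whose leading term is divisible by another's, tail-reduce, and make monic.
Reduced Gröbner basis: {p - 5, q + 5}.

Since the basis is lex-ordered, q + 5 is univariate in q. Its roots are {-5}. Back-substituting each root into the other basis elements fixes the other coordinates.
  q = -5: the earlier basis element becomes p - 5 = 0, giving p = 5 — point (5, -5).
Each listed point satisfies every original equation (direct substitution).

{(5, -5)}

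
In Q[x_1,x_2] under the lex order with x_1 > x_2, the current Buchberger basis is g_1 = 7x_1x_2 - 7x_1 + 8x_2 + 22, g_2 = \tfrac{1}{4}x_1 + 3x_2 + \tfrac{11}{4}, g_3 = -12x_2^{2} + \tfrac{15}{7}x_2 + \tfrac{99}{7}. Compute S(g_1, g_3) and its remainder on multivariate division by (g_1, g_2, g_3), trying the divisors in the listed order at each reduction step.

S(g_1, g_3) = -\tfrac{23}{28}x_1x_2 + \tfrac{33}{28}x_1 + \tfrac{8}{7}x_2^{2} + \tfrac{22}{7}x_2; remainder on division = 0.

lcm(LM(g_1), LM(g_3)) = x_1x_2^{2}.
S = (lcm/LT(g_1))·g_1 − (lcm/LT(g_3))·g_3 = -\tfrac{23}{28}x_1x_2 + \tfrac{33}{28}x_1 + \tfrac{8}{7}x_2^{2} + \tfrac{22}{7}x_2.
Reduce S modulo (g_1, g_2, g_3) in that order:
  leading term x_1x_2: subtract (-\tfrac{23}{196})·g_1 from -\tfrac{23}{28}x_1x_2 + \tfrac{33}{28}x_1 + \tfrac{8}{7}x_2^{2} + \tfrac{22}{7}x_2 → \tfrac{5}{14}x_1 + \tfrac{8}{7}x_2^{2} + \tfrac{200}{49}x_2 + \tfrac{253}{98}
  leading term x_1: subtract (\tfrac{10}{7})·g_2 from \tfrac{5}{14}x_1 + \tfrac{8}{7}x_2^{2} + \tfrac{200}{49}x_2 + \tfrac{253}{98} → \tfrac{8}{7}x_2^{2} - \tfrac{10}{49}x_2 - \tfrac{66}{49}
  leading term x_2^{2}: subtract (-\tfrac{2}{21})·g_3 from \tfrac{8}{7}x_2^{2} - \tfrac{10}{49}x_2 - \tfrac{66}{49} → 0
The remainder is 0, so this S-polynomial contributes no new basis element.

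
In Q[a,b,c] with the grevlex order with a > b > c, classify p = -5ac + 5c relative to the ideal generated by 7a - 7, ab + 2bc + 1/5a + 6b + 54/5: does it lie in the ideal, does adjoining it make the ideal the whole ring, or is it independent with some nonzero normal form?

-5ac + 5c lies in I (it reduces to 0).

First compute the reduced Gröbner basis of I by Buchberger's algorithm.
f_1 = 7a - 7, LT = a.
f_2 = ab + 2bc + 1/5a + 6b + 54/5, LT = ab.

S(f_1,f_2): lcm = ab. S = -2bc - 1/5a - 7b - 54/5.
  leading term bc: no divisor's leading term divides it; move -2bc to the remainder.
  leading term a: subtract (-1/35)·f_1 from -1/5a - 7b - 54/5 → -7b - 11
  leading term b: no divisor's leading term divides it; move -7b to the remainder.
  leading term 1: no divisor's leading term divides it; move -11 to the remainder.
  remainder -2bc - 7b - 11 ≠ 0; add h_3 = -2bc - 7b - 11 to the basis.

The other S-polynomials (S(f_1,h_3), S(f_2,h_3)) all reduce to 0 modulo the current basis, so we have a Gröbner basis.
Inter-reduce: drop elements whose leading term is divisible by another's, tail-reduce, and make monic.
Reduced Gröbner basis: {bc + 7/2b + 11/2, a - 1}.
Label its elements g_1 = bc + 7/2b + 11/2, g_2 = a - 1.

Reduce p = -5ac + 5c modulo G:
  leading term ac: subtract (-5c)·g_2 from -5ac + 5c → 0
  normal form = 0.
Since the normal form is 0, p ∈ I.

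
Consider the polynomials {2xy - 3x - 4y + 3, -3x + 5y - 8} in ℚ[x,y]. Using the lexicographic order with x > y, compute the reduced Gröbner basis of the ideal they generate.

f_1 = 2xy - 3x - 4y + 3, LT = xy.
f_2 = -3x + 5y - 8, LT = x.

S(f_1,f_2): lcm = xy. S = -3/2x + 5/3y² - 14/3y + 3/2.
  reduce S modulo (f_1, f_2):
  remainder 5/3y² - 43/6y + 11/2 ≠ 0; add g_3 = 5/3y² - 43/6y + 11/2 to the basis.

The other S-polynomials (S(f_1,g_3), S(f_2,g_3)) all reduce to 0 modulo the current basis, so we have a Gröbner basis.
Inter-reduce: drop elements whose leading term is divisible by another's, tail-reduce, and make monic.

G = {x - 5/3y + 8/3, y² - 43/10y + 33/10}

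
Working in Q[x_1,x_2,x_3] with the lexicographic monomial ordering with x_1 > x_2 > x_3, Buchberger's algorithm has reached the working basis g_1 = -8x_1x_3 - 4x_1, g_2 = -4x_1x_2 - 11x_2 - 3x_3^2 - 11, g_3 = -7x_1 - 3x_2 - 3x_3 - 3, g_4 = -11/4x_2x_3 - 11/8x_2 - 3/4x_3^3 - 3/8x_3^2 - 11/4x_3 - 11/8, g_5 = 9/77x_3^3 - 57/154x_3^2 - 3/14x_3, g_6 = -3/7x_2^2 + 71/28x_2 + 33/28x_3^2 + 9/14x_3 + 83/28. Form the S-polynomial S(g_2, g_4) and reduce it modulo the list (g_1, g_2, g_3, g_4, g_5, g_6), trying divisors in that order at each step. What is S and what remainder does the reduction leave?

S(g_2, g_4) = -1/2x_1x_2 - 3/11x_1x_3^3 - 3/22x_1x_3^2 - x_1x_3 - 1/2x_1 + 11/4x_2x_3 + 3/4x_3^3 + 11/4x_3; remainder on division = 0.

lcm(LM(g_2), LM(g_4)) = x_1x_2x_3.
S = (lcm/LT(g_2))·g_2 − (lcm/LT(g_4))·g_4 = -1/2x_1x_2 - 3/11x_1x_3^3 - 3/22x_1x_3^2 - x_1x_3 - 1/2x_1 + 11/4x_2x_3 + 3/4x_3^3 + 11/4x_3.
Reduce S modulo (g_1, g_2, g_3, g_4, g_5, g_6) in that order:
  leading term x_1x_2: subtract (1/8)·g_2 from -1/2x_1x_2 - 3/11x_1x_3^3 - 3/22x_1x_3^2 - x_1x_3 - 1/2x_1 + 11/4x_2x_3 + 3/4x_3^3 + 11/4x_3 → -3/11x_1x_3^3 - 3/22x_1x_3^2 - x_1x_3 - 1/2x_1 + 11/4x_2x_3 + 11/8x_2 + 3/4x_3^3 + 3/8x_3^2 + 11/4x_3 + 11/8
  leading term x_1x_3^3: subtract (3/88x_3^2)·g_1 from -3/11x_1x_3^3 - 3/22x_1x_3^2 - x_1x_3 - 1/2x_1 + 11/4x_2x_3 + 11/8x_2 + 3/4x_3^3 + 3/8x_3^2 + 11/4x_3 + 11/8 → -x_1x_3 - 1/2x_1 + 11/4x_2x_3 + 11/8x_2 + 3/4x_3^3 + 3/8x_3^2 + 11/4x_3 + 11/8
  leading term x_1x_3: subtract (1/8)·g_1 from -x_1x_3 - 1/2x_1 + 11/4x_2x_3 + 11/8x_2 + 3/4x_3^3 + 3/8x_3^2 + 11/4x_3 + 11/8 → 11/4x_2x_3 + 11/8x_2 + 3/4x_3^3 + 3/8x_3^2 + 11/4x_3 + 11/8
  leading term x_2x_3: subtract (-1)·g_4 from 11/4x_2x_3 + 11/8x_2 + 3/4x_3^3 + 3/8x_3^2 + 11/4x_3 + 11/8 → 0
The remainder is 0, so this S-polynomial contributes no new basis element.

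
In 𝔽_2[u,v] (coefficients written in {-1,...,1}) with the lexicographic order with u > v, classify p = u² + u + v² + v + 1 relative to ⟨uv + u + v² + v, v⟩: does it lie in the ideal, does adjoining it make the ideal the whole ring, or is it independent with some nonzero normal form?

Adjoining u² + u + v² + v + 1 makes the ideal the whole ring: the system is inconsistent.

First compute the reduced Gröbner basis of I by Buchberger's algorithm.
f_1 = uv + u + v² + v, LT = uv.
f_2 = v, LT = v.

S(f_1,f_2): lcm = uv. S = u + v² + v.
  leading term u: no divisor's leading term divides it; move u to the remainder.
  leading term v²: subtract (v)·f_2 from v² + v → v
  leading term v: subtract (1)·f_2 from v → 0
  remainder u ≠ 0; add h_3 = u to the basis.

S(f_1,h_3): lcm = uv. S = u + v² + v.
  leading term u: subtract (1)·h_3 from u + v² + v → v² + v
  leading term v²: subtract (v)·f_2 from v² + v → v
  leading term v: subtract (1)·f_2 from v → 0
  remainder 0.

S(f_2,h_3): leading monomials are coprime, so the S-polynomial reduces to 0 (Buchberger's first criterion).
Every S-polynomial of the final basis reduces to 0, so we have a Gröbner basis.
Inter-reduce: drop elements whose leading term is divisible by another's, tail-reduce, and make monic.
Reduced Gröbner basis: {u, v}.
Label its elements g_1 = u, g_2 = v.

Reduce p = u² + u + v² + v + 1 modulo G:
  leading term u²: subtract (u)·g_1 from u² + u + v² + v + 1 → u + v² + v + 1
  leading term u: subtract (1)·g_1 from u + v² + v + 1 → v² + v + 1
  leading term v²: subtract (v)·g_2 from v² + v + 1 → v + 1
  leading term v: subtract (1)·g_2 from v + 1 → 1
  leading term 1: no divisor's leading term divides it; move 1 to the remainder.
  normal form = 1.
The normal form is nonzero, so p ∉ I. Since p minus its normal form lies in I, I + (p) = I + (r) where r = 1; decide whether this ideal is the whole ring.
Here r = 1 is a nonzero constant, hence a unit: 1 ∈ I + (p), the Gröbner basis of I + (p) is {1}, and the enlarged system has no common solution — adjoining p is inconsistent.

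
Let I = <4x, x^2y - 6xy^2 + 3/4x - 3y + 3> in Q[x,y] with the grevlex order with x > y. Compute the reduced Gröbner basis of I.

f_1 = 4x, LT = x.
f_2 = x^2y - 6xy^2 + 3/4x - 3y + 3, LT = x^2y.

S(f_1,f_2): lcm = x^2y. S = 6xy^2 - 3/4x + 3y - 3.
  leading term xy^2: subtract (3/2y^2)·f_1 from 6xy^2 - 3/4x + 3y - 3 → -3/4x + 3y - 3
  leading term x: subtract (-3/16)·f_1 from -3/4x + 3y - 3 → 3y - 3
  leading term y: no divisor's leading term divides it; move 3y to the remainder.
  leading term 1: no divisor's leading term divides it; move -3 to the remainder.
  remainder 3y - 3 ≠ 0; add g_3 = 3y - 3 to the basis.

S(f_1,g_3): leading monomials are coprime, so the S-polynomial reduces to 0 (Buchberger's first criterion).
S(f_2,g_3): lcm = x^2y. S = -6xy^2 + x^2 + 3/4x - 3y + 3.
  leading term xy^2: subtract (-3/2y^2)·f_1 from -6xy^2 + x^2 + 3/4x - 3y + 3 → x^2 + 3/4x - 3y + 3
  leading term x^2: subtract (1/4x)·f_1 from x^2 + 3/4x - 3y + 3 → 3/4x - 3y + 3
  leading term x: subtract (3/16)·f_1 from 3/4x - 3y + 3 → -3y + 3
  leading term y: subtract (-1)·g_3 from -3y + 3 → 0
  remainder 0.

Every S-polynomial of the final basis reduces to 0, so we have a Gröbner basis.
Inter-reduce: drop elements whose leading term is divisible by another's, tail-reduce, and make monic.

G = {x, y - 1}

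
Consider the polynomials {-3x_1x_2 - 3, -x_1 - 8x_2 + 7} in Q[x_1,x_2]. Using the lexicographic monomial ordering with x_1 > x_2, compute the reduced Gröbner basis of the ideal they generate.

f_1 = -3x_1x_2 - 3, LT = x_1x_2.
f_2 = -x_1 - 8x_2 + 7, LT = x_1.

S(f_1,f_2): lcm = x_1x_2. S = -8x_2^2 + 7x_2 + 1.
  leading term x_2^2: no divisor's leading term divides it; move -8x_2^2 to the remainder.
  leading term x_2: no divisor's leading term divides it; move 7x_2 to the remainder.
  leading term 1: no divisor's leading term divides it; move 1 to the remainder.
  remainder -8x_2^2 + 7x_2 + 1 ≠ 0; add g_3 = -8x_2^2 + 7x_2 + 1 to the basis.

The other S-polynomials (S(f_1,g_3), S(f_2,g_3)) all reduce to 0 modulo the current basis, so we have a Gröbner basis.
Inter-reduce: drop elements whose leading term is divisible by another's, tail-reduce, and make monic.

G = {x_1 + 8x_2 - 7, x_2^2 - 7/8x_2 - 1/8}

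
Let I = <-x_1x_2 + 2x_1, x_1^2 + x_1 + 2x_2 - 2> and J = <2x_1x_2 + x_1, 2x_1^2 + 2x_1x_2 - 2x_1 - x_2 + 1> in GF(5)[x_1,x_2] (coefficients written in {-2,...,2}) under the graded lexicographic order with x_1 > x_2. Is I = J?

Yes, the ideals are equal.

Two ideals are equal iff their reduced Gröbner bases coincide (the reduced basis is unique for a fixed ordering).
Buchberger on the first generating set:
f_1 = -x_1x_2 + 2x_1, LT = x_1x_2.
f_2 = x_1^2 + x_1 + 2x_2 - 2, LT = x_1^2.

S(f_1,f_2): lcm = x_1^2x_2. S = -2x_1^2 - x_1x_2 - 2x_2^2 + 2x_2.
  leading term x_1^2: subtract (-2)·f_2 from -2x_1^2 - x_1x_2 - 2x_2^2 + 2x_2 → -x_1x_2 - 2x_2^2 + 2x_1 + x_2 + 1
  leading term x_1x_2: subtract (1)·f_1 from -x_1x_2 - 2x_2^2 + 2x_1 + x_2 + 1 → -2x_2^2 + x_2 + 1
  leading term x_2^2: no divisor's leading term divides it; move -2x_2^2 to the remainder.
  leading term x_2: no divisor's leading term divides it; move x_2 to the remainder.
  leading term 1: no divisor's leading term divides it; move 1 to the remainder.
  remainder -2x_2^2 + x_2 + 1 ≠ 0; add g_3 = -2x_2^2 + x_2 + 1 to the basis.

The other S-polynomials (S(f_1,g_3), S(f_2,g_3)) all reduce to 0 modulo the current basis, so we have a Gröbner basis.
Inter-reduce: drop elements whose leading term is divisible by another's, tail-reduce, and make monic.
Reduced Gröbner basis: {x_1^2 + x_1 + 2x_2 - 2, x_1x_2 - 2x_1, x_2^2 + 2x_2 + 2}.

Buchberger on the second generating set:
h_1 = 2x_1x_2 + x_1, LT = x_1x_2.
h_2 = 2x_1^2 + 2x_1x_2 - 2x_1 - x_2 + 1, LT = x_1^2.

S(h_1,h_2): lcm = x_1^2x_2. S = -x_1x_2^2 - 2x_1^2 + x_1x_2 - 2x_2^2 + 2x_2.
  leading term x_1x_2^2: subtract (2x_2)·h_1 from -x_1x_2^2 - 2x_1^2 + x_1x_2 - 2x_2^2 + 2x_2 → -2x_1^2 - x_1x_2 - 2x_2^2 + 2x_2
  leading term x_1^2: subtract (-1)·h_2 from -2x_1^2 - x_1x_2 - 2x_2^2 + 2x_2 → x_1x_2 - 2x_2^2 - 2x_1 + x_2 + 1
  leading term x_1x_2: subtract (-2)·h_1 from x_1x_2 - 2x_2^2 - 2x_1 + x_2 + 1 → -2x_2^2 + x_2 + 1
  leading term x_2^2: no divisor's leading term divides it; move -2x_2^2 to the remainder.
  leading term x_2: no divisor's leading term divides it; move x_2 to the remainder.
  leading term 1: no divisor's leading term divides it; move 1 to the remainder.
  remainder -2x_2^2 + x_2 + 1 ≠ 0; add k_3 = -2x_2^2 + x_2 + 1 to the basis.

The other S-polynomials (S(h_1,k_3), S(h_2,k_3)) all reduce to 0 modulo the current basis, so we have a Gröbner basis.
Inter-reduce: drop elements whose leading term is divisible by another's, tail-reduce, and make monic.
Reduced Gröbner basis: {x_1^2 + x_1 + 2x_2 - 2, x_1x_2 - 2x_1, x_2^2 + 2x_2 + 2}.

These coincide, so the ideals are equal.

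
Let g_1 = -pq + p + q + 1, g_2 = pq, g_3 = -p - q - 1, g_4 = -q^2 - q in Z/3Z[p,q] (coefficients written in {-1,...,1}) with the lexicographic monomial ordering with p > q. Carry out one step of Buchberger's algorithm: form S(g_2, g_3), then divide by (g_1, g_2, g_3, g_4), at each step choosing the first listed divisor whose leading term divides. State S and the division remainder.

S(g_2, g_3) = -q^2 - q; remainder on division = 0.

lcm(LM(g_2), LM(g_3)) = pq.
S = (lcm/LT(g_2))·g_2 − (lcm/LT(g_3))·g_3 = -q^2 - q.
Reduce S modulo (g_1, g_2, g_3, g_4) in that order:
  leading term q^2: subtract (1)·g_4 from -q^2 - q → 0
The remainder is 0, so this S-polynomial contributes no new basis element.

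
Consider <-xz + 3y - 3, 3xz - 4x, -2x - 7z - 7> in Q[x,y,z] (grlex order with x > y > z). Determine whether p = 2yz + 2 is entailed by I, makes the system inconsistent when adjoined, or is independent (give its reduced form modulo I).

First compute the reduced Gröbner basis of I by Buchberger's algorithm.
f_1 = -xz + 3y - 3, LT = xz.
f_2 = 3xz - 4x, LT = xz.
f_3 = -2x - 7z - 7, LT = x.

S(f_1,f_2): lcm = xz. S = \tfrac{4}{3}x - 3y + 3.
  leading term x: subtract (-\tfrac{2}{3})·f_3 from \tfrac{4}{3}x - 3y + 3 → -3y - \tfrac{14}{3}z - \tfrac{5}{3}
  leading term y: no divisor's leading term divides it; move -3y to the remainder.
  leading term z: no divisor's leading term divides it; move -\tfrac{14}{3}z to the remainder.
  leading term 1: no divisor's leading term divides it; move -\tfrac{5}{3} to the remainder.
  remainder -3y - \tfrac{14}{3}z - \tfrac{5}{3} ≠ 0; add h_4 = -3y - \tfrac{14}{3}z - \tfrac{5}{3} to the basis.

S(f_1,f_3): lcm = xz. S = -\tfrac{7}{2}z^{2} - 3y - \tfrac{7}{2}z + 3.
  leading term z^{2}: no divisor's leading term divides it; move -\tfrac{7}{2}z^{2} to the remainder.
  leading term y: subtract (1)·h_4 from -3y - \tfrac{7}{2}z + 3 → \tfrac{7}{6}z + \tfrac{14}{3}
  leading term z: no divisor's leading term divides it; move \tfrac{7}{6}z to the remainder.
  leading term 1: no divisor's leading term divides it; move \tfrac{14}{3} to the remainder.
  remainder -\tfrac{7}{2}z^{2} + \tfrac{7}{6}z + \tfrac{14}{3} ≠ 0; add h_5 = -\tfrac{7}{2}z^{2} + \tfrac{7}{6}z + \tfrac{14}{3} to the basis.

The other S-polynomials (S(f_2,f_3), S(f_1,h_4), S(f_2,h_4), S(f_3,h_4), S(f_1,h_5), S(f_2,h_5), S(f_3,h_5), S(h_4,h_5)) all reduce to 0 modulo the current basis, so we have a Gröbner basis.
Inter-reduce: drop elements whose leading term is divisible by another's, tail-reduce, and make monic.
Reduced Gröbner basis: {z^{2} - \tfrac{1}{3}z - \tfrac{4}{3}, x + \tfrac{7}{2}z + \tfrac{7}{2}, y + \tfrac{14}{9}z + \tfrac{5}{9}}.
Label its elements g_1 = z^{2} - \tfrac{1}{3}z - \tfrac{4}{3}, g_2 = x + \tfrac{7}{2}z + \tfrac{7}{2}, g_3 = y + \tfrac{14}{9}z + \tfrac{5}{9}.

Reduce p = 2yz + 2 modulo G:
  leading term yz: subtract (2z)·g_3 from 2yz + 2 → -\tfrac{28}{9}z^{2} - \tfrac{10}{9}z + 2
  leading term z^{2}: subtract (-\tfrac{28}{9})·g_1 from -\tfrac{28}{9}z^{2} - \tfrac{10}{9}z + 2 → -\tfrac{58}{27}z - \tfrac{58}{27}
  leading term z: no divisor's leading term divides it; move -\tfrac{58}{27}z to the remainder.
  leading term 1: no divisor's leading term divides it; move -\tfrac{58}{27} to the remainder.
  normal form = -\tfrac{58}{27}z - \tfrac{58}{27}.
The normal form is nonzero, so p ∉ I. Since p minus its normal form lies in I, I + (p) = I + (r) where r = -\tfrac{58}{27}z - \tfrac{58}{27}; decide whether this ideal is the whole ring.
Run Buchberger on G together with r (pairs among the g_i already reduce to 0 since G is a Gröbner basis):
g_1 = z^{2} - \tfrac{1}{3}z - \tfrac{4}{3}, LT = z^{2}.
g_2 = x + \tfrac{7}{2}z + \tfrac{7}{2}, LT = x.
g_3 = y + \tfrac{14}{9}z + \tfrac{5}{9}, LT = y.
r = -\tfrac{58}{27}z - \tfrac{58}{27}, LT = z.

The S-polynomials (S(g_1,g_2), S(g_1,g_3), S(g_1,r), S(g_2,g_3), S(g_2,r), S(g_3,r)) all reduce to 0 modulo the current basis, so we have a Gröbner basis.
Inter-reduce: drop elements whose leading term is divisible by another's, tail-reduce, and make monic.
Reduced Gröbner basis: {x, y - 1, z + 1}.
The reduced Gröbner basis of I + (p) is {x, y - 1, z + 1} ≠ {1}, a proper ideal, so the enlarged system stays consistent: p is independent of I, with normal form -\tfrac{58}{27}z - \tfrac{58}{27}.

2yz + 2 is independent of I; its normal form modulo I is -\tfrac{58}{27}z - \tfrac{58}{27}.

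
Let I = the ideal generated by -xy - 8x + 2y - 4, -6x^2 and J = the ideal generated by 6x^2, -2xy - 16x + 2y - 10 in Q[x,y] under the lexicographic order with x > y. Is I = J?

Equality of ideals is decidable: compute both reduced Gröbner bases (unique for the ordering) and check whether they agree.
Buchberger on the first generating set:
f_1 = -xy - 8x + 2y - 4, LT = xy.
f_2 = -6x^2, LT = x^2.

S(f_1,f_2): lcm = x^2y. S = 8x^2 - 2xy + 4x.
  reduce S modulo (f_1, f_2):
  remainder 20x - 4y + 8 ≠ 0; add g_3 = 20x - 4y + 8 to the basis.

S(f_1,g_3): lcm = xy. S = 8x + 1/5y^2 - 12/5y + 4.
  reduce S modulo (f_1, f_2, g_3):
  remainder 1/5y^2 - 4/5y + 4/5 ≠ 0; add g_4 = 1/5y^2 - 4/5y + 4/5 to the basis.

The other S-polynomials (S(f_2,g_3), S(f_1,g_4), S(f_2,g_4), S(g_3,g_4)) all reduce to 0 modulo the current basis, so we have a Gröbner basis.
Inter-reduce: drop elements whose leading term is divisible by another's, tail-reduce, and make monic.
Reduced Gröbner basis: {x - 1/5y + 2/5, y^2 - 4y + 4}.

Buchberger on the second generating set:
h_1 = 6x^2, LT = x^2.
h_2 = -2xy - 16x + 2y - 10, LT = xy.

S(h_1,h_2): lcm = x^2y. S = -8x^2 + xy - 5x.
  reduce S modulo (h_1, h_2):
  remainder -13x + y - 5 ≠ 0; add k_3 = -13x + y - 5 to the basis.

S(h_2,k_3): lcm = xy. S = 8x + 1/13y^2 - 18/13y + 5.
  reduce S modulo (h_1, h_2, k_3):
  remainder 1/13y^2 - 10/13y + 25/13 ≠ 0; add k_4 = 1/13y^2 - 10/13y + 25/13 to the basis.

The other S-polynomials (S(h_1,k_3), S(h_1,k_4), S(h_2,k_4), S(k_3,k_4)) all reduce to 0 modulo the current basis, so we have a Gröbner basis.
Inter-reduce: drop elements whose leading term is divisible by another's, tail-reduce, and make monic.
Reduced Gröbner basis: {x - 1/13y + 5/13, y^2 - 10y + 25}.

These differ, so the ideals are not equal.

No, the ideals differ.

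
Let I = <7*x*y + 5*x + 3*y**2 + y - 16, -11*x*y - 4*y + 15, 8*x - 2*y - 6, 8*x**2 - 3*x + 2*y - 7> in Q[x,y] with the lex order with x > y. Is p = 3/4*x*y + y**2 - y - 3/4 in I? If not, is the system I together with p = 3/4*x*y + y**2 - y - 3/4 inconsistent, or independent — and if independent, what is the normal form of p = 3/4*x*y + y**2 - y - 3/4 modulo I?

First compute the reduced Gröbner basis of I by Buchberger's algorithm.
f_1 = 7*x*y + 5*x + 3*y**2 + y - 16, LT = x*y.
f_2 = -11*x*y - 4*y + 15, LT = x*y.
f_3 = 8*x - 2*y - 6, LT = x.
f_4 = 8*x**2 - 3*x + 2*y - 7, LT = x**2.

S(f_1,f_2): lcm = x*y. S = 5/7*x + 3/7*y**2 - 17/77*y - 71/77.
  leading term x: subtract (5/56)·f_3 from 5/7*x + 3/7*y**2 - 17/77*y - 71/77 → 3/7*y**2 - 13/308*y - 17/44
  leading term y**2: no divisor's leading term divides it; move 3/7*y**2 to the remainder.
  leading term y: no divisor's leading term divides it; move -13/308*y to the remainder.
  leading term 1: no divisor's leading term divides it; move -17/44 to the remainder.
  remainder 3/7*y**2 - 13/308*y - 17/44 ≠ 0; add h_5 = 3/7*y**2 - 13/308*y - 17/44 to the basis.

S(f_1,f_3): lcm = x*y. S = 5/7*x + 19/28*y**2 + 25/28*y - 16/7.
  leading term x: subtract (5/56)·f_3 from 5/7*x + 19/28*y**2 + 25/28*y - 16/7 → 19/28*y**2 + 15/14*y - 7/4
  leading term y**2: subtract (19/12)·h_5 from 19/28*y**2 + 15/14*y - 7/4 → 601/528*y - 601/528
  leading term y: no divisor's leading term divides it; move 601/528*y to the remainder.
  leading term 1: no divisor's leading term divides it; move -601/528 to the remainder.
  remainder 601/528*y - 601/528 ≠ 0; add h_6 = 601/528*y - 601/528 to the basis.

S(f_1,f_4): lcm = x**2*y. S = 5/7*x**2 + 3/7*x*y**2 + 29/56*x*y - 16/7*x - 1/4*y**2 + 7/8*y.
  leading term x**2: subtract (5/56*x)·f_3 from 5/7*x**2 + 3/7*x*y**2 + 29/56*x*y - 16/7*x - 1/4*y**2 + 7/8*y → 3/7*x*y**2 + 39/56*x*y - 7/4*x - 1/4*y**2 + 7/8*y
  leading term x*y**2: subtract (3/49*y)·f_1 from 3/7*x*y**2 + 39/56*x*y - 7/4*x - 1/4*y**2 + 7/8*y → 153/392*x*y - 7/4*x - 9/49*y**3 - 61/196*y**2 + 727/392*y
  leading term x*y: subtract (153/2744)·f_1 from 153/392*x*y - 7/4*x - 9/49*y**3 - 61/196*y**2 + 727/392*y → -5567/2744*x - 9/49*y**3 - 1313/2744*y**2 + 617/343*y + 306/343
  leading term x: subtract (-5567/21952)·f_3 from -5567/2744*x - 9/49*y**3 - 1313/2744*y**2 + 617/343*y + 306/343 → -9/49*y**3 - 1313/2744*y**2 + 14177/10976*y - 141/224
  leading term y**3: subtract (-3/7*y)·h_5 from -9/49*y**3 - 1313/2744*y**2 + 14177/10976*y - 141/224 → -14989/30184*y**2 + 135955/120736*y - 141/224
  leading term y**2: subtract (-14989/12936)·h_5 from -14989/30184*y**2 + 135955/120736*y - 141/224 → 306547/284592*y - 306547/284592
  leading term y: subtract (306547/323939)·h_6 from 306547/284592*y - 306547/284592 → 0
  remainder 0.

S(f_2,f_3): lcm = x*y. S = 1/4*y**2 + 49/44*y - 15/11.
  leading term y**2: subtract (7/12)·h_5 from 1/4*y**2 + 49/44*y - 15/11 → 601/528*y - 601/528
  leading term y: subtract (1)·h_6 from 601/528*y - 601/528 → 0
  remainder 0.

S(f_2,f_4): lcm = x**2*y. S = 65/88*x*y - 15/11*x - 1/4*y**2 + 7/8*y.
  leading term x*y: subtract (65/616)·f_1 from 65/88*x*y - 15/11*x - 1/4*y**2 + 7/8*y → -1165/616*x - 349/616*y**2 + 237/308*y + 130/77
  leading term x: subtract (-1165/4928)·f_3 from -1165/616*x - 349/616*y**2 + 237/308*y + 130/77 → -349/616*y**2 + 731/2464*y + 95/352
  leading term y**2: subtract (-349/264)·h_5 from -349/616*y**2 + 731/2464*y + 95/352 → 1399/5808*y - 1399/5808
  leading term y: subtract (1399/6611)·h_6 from 1399/5808*y - 1399/5808 → 0
  remainder 0.

S(f_3,f_4): lcm = x**2. S = -1/4*x*y - 3/8*x - 1/4*y + 7/8.
  leading term x*y: subtract (-1/28)·f_1 from -1/4*x*y - 3/8*x - 1/4*y + 7/8 → -11/56*x + 3/28*y**2 - 3/14*y + 17/56
  leading term x: subtract (-11/448)·f_3 from -11/56*x + 3/28*y**2 - 3/14*y + 17/56 → 3/28*y**2 - 59/224*y + 5/32
  leading term y**2: subtract (1/4)·h_5 from 3/28*y**2 - 59/224*y + 5/32 → -89/352*y + 89/352
  leading term y: subtract (-267/1202)·h_6 from -89/352*y + 89/352 → 0
  remainder 0.

S(f_1,h_5): lcm = x*y**2. S = 751/924*x*y + 119/132*x + 3/7*y**3 + 1/7*y**2 - 16/7*y.
  leading term x*y: subtract (751/6468)·f_1 from 751/924*x*y + 119/132*x + 3/7*y**3 + 1/7*y**2 - 16/7*y → 173/539*x + 3/7*y**3 - 443/2156*y**2 - 15535/6468*y + 3004/1617
  leading term x: subtract (173/4312)·f_3 from 173/539*x + 3/7*y**3 - 443/2156*y**2 - 15535/6468*y + 3004/1617 → 3/7*y**3 - 443/2156*y**2 - 3754/1617*y + 277/132
  leading term y**3: subtract (y)·h_5 from 3/7*y**3 - 443/2156*y**2 - 3754/1617*y + 277/132 → -8/49*y**2 - 12517/6468*y + 277/132
  leading term y**2: subtract (-8/21)·h_5 from -8/49*y**2 - 12517/6468*y + 277/132 → -601/308*y + 601/308
  leading term y: subtract (-12/7)·h_6 from -601/308*y + 601/308 → 0
  remainder 0.

S(f_2,h_5): lcm = x*y**2. S = 13/132*x*y + 119/132*x + 4/11*y**2 - 15/11*y.
  leading term x*y: subtract (13/924)·f_1 from 13/132*x*y + 119/132*x + 4/11*y**2 - 15/11*y → 64/77*x + 9/28*y**2 - 1273/924*y + 52/231
  leading term x: subtract (8/77)·f_3 from 64/77*x + 9/28*y**2 - 1273/924*y + 52/231 → 9/28*y**2 - 1081/924*y + 28/33
  leading term y**2: subtract (3/4)·h_5 from 9/28*y**2 - 1081/924*y + 28/33 → -601/528*y + 601/528
  leading term y: subtract (-1)·h_6 from -601/528*y + 601/528 → 0
  remainder 0.

S(f_3,h_5): leading monomials are coprime, so the S-polynomial reduces to 0 (Buchberger's first criterion).
S(f_4,h_5): leading monomials are coprime, so the S-polynomial reduces to 0 (Buchberger's first criterion).
S(f_1,h_6): lcm = x*y. S = 12/7*x + 3/7*y**2 + 1/7*y - 16/7.
  leading term x: subtract (3/14)·f_3 from 12/7*x + 3/7*y**2 + 1/7*y - 16/7 → 3/7*y**2 + 4/7*y - 1
  leading term y**2: subtract (1)·h_5 from 3/7*y**2 + 4/7*y - 1 → 27/44*y - 27/44
  leading term y: subtract (324/601)·h_6 from 27/44*y - 27/44 → 0
  remainder 0.

S(f_2,h_6): lcm = x*y. S = x + 4/11*y - 15/11.
  leading term x: subtract (1/8)·f_3 from x + 4/11*y - 15/11 → 27/44*y - 27/44
  leading term y: subtract (324/601)·h_6 from 27/44*y - 27/44 → 0
  remainder 0.

S(f_3,h_6): leading monomials are coprime, so the S-polynomial reduces to 0 (Buchberger's first criterion).
S(f_4,h_6): leading monomials are coprime, so the S-polynomial reduces to 0 (Buchberger's first criterion).
S(h_5,h_6): lcm = y**2. S = 119/132*y - 119/132.
  leading term y: subtract (476/601)·h_6 from 119/132*y - 119/132 → 0
  remainder 0.

Every S-polynomial of the final basis reduces to 0, so we have a Gröbner basis.
Inter-reduce: drop elements whose leading term is divisible by another's, tail-reduce, and make monic.
Reduced Gröbner basis: {x - 1, y - 1}.
Label its elements g_1 = x - 1, g_2 = y - 1.

Reduce p = 3/4*x*y + y**2 - y - 3/4 modulo G:
  leading term x*y: subtract (3/4*y)·g_1 from 3/4*x*y + y**2 - y - 3/4 → y**2 - 1/4*y - 3/4
  leading term y**2: subtract (y)·g_2 from y**2 - 1/4*y - 3/4 → 3/4*y - 3/4
  leading term y: subtract (3/4)·g_2 from 3/4*y - 3/4 → 0
  normal form = 0.
Since the normal form is 0, p ∈ I.

3/4*x*y + y**2 - y - 3/4 lies in I (it reduces to 0).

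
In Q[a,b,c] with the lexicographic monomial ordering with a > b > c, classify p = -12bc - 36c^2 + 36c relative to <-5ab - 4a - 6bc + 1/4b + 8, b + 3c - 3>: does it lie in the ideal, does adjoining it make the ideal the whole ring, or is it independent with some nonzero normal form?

-12bc - 36c^2 + 36c lies in I (it reduces to 0).

First compute the reduced Gröbner basis of I by Buchberger's algorithm.
f_1 = -5ab - 4a - 6bc + 1/4b + 8, LT = ab.
f_2 = b + 3c - 3, LT = b.

S(f_1,f_2): lcm = ab. S = -3ac + 19/5a + 6/5bc - 1/20b - 8/5.
  leading term ac: no divisor's leading term divides it; move -3ac to the remainder.
  leading term a: no divisor's leading term divides it; move 19/5a to the remainder.
  leading term bc: subtract (6/5c)·f_2 from 6/5bc - 1/20b - 8/5 → -1/20b - 18/5c^2 + 18/5c - 8/5
  leading term b: subtract (-1/20)·f_2 from -1/20b - 18/5c^2 + 18/5c - 8/5 → -18/5c^2 + 15/4c - 7/4
  leading term c^2: no divisor's leading term divides it; move -18/5c^2 to the remainder.
  leading term c: no divisor's leading term divides it; move 15/4c to the remainder.
  leading term 1: no divisor's leading term divides it; move -7/4 to the remainder.
  remainder -3ac + 19/5a - 18/5c^2 + 15/4c - 7/4 ≠ 0; add h_3 = -3ac + 19/5a - 18/5c^2 + 15/4c - 7/4 to the basis.

The other S-polynomials (S(f_1,h_3), S(f_2,h_3)) all reduce to 0 modulo the current basis, so we have a Gröbner basis.
Inter-reduce: drop elements whose leading term is divisible by another's, tail-reduce, and make monic.
Reduced Gröbner basis: {ac - 19/15a + 6/5c^2 - 5/4c + 7/12, b + 3c - 3}.
Label its elements g_1 = ac - 19/15a + 6/5c^2 - 5/4c + 7/12, g_2 = b + 3c - 3.

Reduce p = -12bc - 36c^2 + 36c modulo G:
  leading term bc: subtract (-12c)·g_2 from -12bc - 36c^2 + 36c → 0
  normal form = 0.
Since the normal form is 0, p ∈ I.

Ideal membership is decidable via reduction modulo a Gröbner basis.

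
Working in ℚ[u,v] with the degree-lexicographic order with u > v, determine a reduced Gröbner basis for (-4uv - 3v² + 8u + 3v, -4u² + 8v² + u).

f_1 = -4uv - 3v² + 8u + 3v, LT = uv.
f_2 = -4u² + 8v² + u, LT = u².

S(f_1,f_2): lcm = u²v. S = ¾uv² + 2v³ - 2u² - ½uv.
  reduce S modulo (f_1, f_2):
  remainder 23/16v³ - 67/16v² + 3/2u + ¾v ≠ 0; add g_3 = 23/16v³ - 67/16v² + 3/2u + ¾v to the basis.

The other S-polynomials (S(f_1,g_3), S(f_2,g_3)) all reduce to 0 modulo the current basis, so we have a Gröbner basis.

G = {v³ - 67/23v² + 24/23u + 12/23v, u² - 2v² - ¼u, uv + ¾v² - 2u - ¾v}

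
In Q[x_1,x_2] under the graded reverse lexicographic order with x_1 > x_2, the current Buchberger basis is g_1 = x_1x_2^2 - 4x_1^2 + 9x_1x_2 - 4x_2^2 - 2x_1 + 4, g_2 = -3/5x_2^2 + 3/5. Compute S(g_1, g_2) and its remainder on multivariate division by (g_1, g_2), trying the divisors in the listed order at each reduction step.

lcm(LM(g_1), LM(g_2)) = x_1x_2^2.
S = (lcm/LT(g_1))·g_1 − (lcm/LT(g_2))·g_2 = -4x_1^2 + 9x_1x_2 - 4x_2^2 - x_1 + 4.
Reduce S modulo (g_1, g_2) in that order:
  leading term x_1^2: no divisor's leading term divides it; move -4x_1^2 to the remainder.
  leading term x_1x_2: no divisor's leading term divides it; move 9x_1x_2 to the remainder.
  leading term x_2^2: subtract (20/3)·g_2 from -4x_2^2 - x_1 + 4 → -x_1
  leading term x_1: no divisor's leading term divides it; move -x_1 to the remainder.
The remainder -4x_1^2 + 9x_1x_2 - x_1 is nonzero, so it would be added as the next basis element.

S(g_1, g_2) = -4x_1^2 + 9x_1x_2 - 4x_2^2 - x_1 + 4; remainder on division = -4x_1^2 + 9x_1x_2 - x_1.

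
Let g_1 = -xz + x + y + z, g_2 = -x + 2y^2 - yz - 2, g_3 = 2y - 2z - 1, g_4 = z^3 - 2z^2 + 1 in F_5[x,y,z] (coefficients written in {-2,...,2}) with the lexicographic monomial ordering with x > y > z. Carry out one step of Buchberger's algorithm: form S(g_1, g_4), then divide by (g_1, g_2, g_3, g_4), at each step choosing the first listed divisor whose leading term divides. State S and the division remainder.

lcm(LM(g_1), LM(g_4)) = xz^3.
S = (lcm/LT(g_1))·g_1 − (lcm/LT(g_4))·g_4 = xz^2 - x - yz^2 - z^3.
Reduce S modulo (g_1, g_2, g_3, g_4) in that order:
  leading term xz^2: subtract (-z)·g_1 from xz^2 - x - yz^2 - z^3 → xz - x - yz^2 + yz - z^3 + z^2
  leading term xz: subtract (-1)·g_1 from xz - x - yz^2 + yz - z^3 + z^2 → -yz^2 + yz + y - z^3 + z^2 + z
  leading term yz^2: subtract (2z^2)·g_3 from -yz^2 + yz + y - z^3 + z^2 + z → yz + y - 2z^3 - 2z^2 + z
  leading term yz: subtract (-2z)·g_3 from yz + y - 2z^3 - 2z^2 + z → y - 2z^3 - z^2 - z
  leading term y: subtract (-2)·g_3 from y - 2z^3 - z^2 - z → -2z^3 - z^2 - 2
  leading term z^3: subtract (-2)·g_4 from -2z^3 - z^2 - 2 → 0
The remainder is 0, so this S-polynomial contributes no new basis element.

S(g_1, g_4) = xz^2 - x - yz^2 - z^3; remainder on division = 0.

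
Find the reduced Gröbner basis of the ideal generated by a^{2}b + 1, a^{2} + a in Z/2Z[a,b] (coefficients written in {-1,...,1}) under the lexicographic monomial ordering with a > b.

G = {a + 1, b + 1}

The reduced Gröbner basis is the canonical form of the ideal for this ordering.

f_1 = a^{2}b + 1, LT = a^{2}b.
f_2 = a^{2} + a, LT = a^{2}.

S(f_1,f_2): lcm = a^{2}b. S = ab + 1.
  leading term ab: no divisor's leading term divides it; move ab to the remainder.
  leading term 1: no divisor's leading term divides it; move 1 to the remainder.
  remainder ab + 1 ≠ 0; add g_3 = ab + 1 to the basis.

S(f_1,g_3): lcm = a^{2}b. S = a + 1.
  leading term a: no divisor's leading term divides it; move a to the remainder.
  leading term 1: no divisor's leading term divides it; move 1 to the remainder.
  remainder a + 1 ≠ 0; add g_4 = a + 1 to the basis.

S(g_3,g_4): lcm = ab. S = b + 1.
  leading term b: no divisor's leading term divides it; move b to the remainder.
  leading term 1: no divisor's leading term divides it; move 1 to the remainder.
  remainder b + 1 ≠ 0; add g_5 = b + 1 to the basis.

The other S-polynomials (S(f_2,g_3), S(f_1,g_4), S(f_2,g_4), S(f_1,g_5), S(f_2,g_5), S(g_3,g_5), S(g_4,g_5)) all reduce to 0 modulo the current basis, so we have a Gröbner basis.
Inter-reduce: drop elements whose leading term is divisible by another's, tail-reduce, and make monic.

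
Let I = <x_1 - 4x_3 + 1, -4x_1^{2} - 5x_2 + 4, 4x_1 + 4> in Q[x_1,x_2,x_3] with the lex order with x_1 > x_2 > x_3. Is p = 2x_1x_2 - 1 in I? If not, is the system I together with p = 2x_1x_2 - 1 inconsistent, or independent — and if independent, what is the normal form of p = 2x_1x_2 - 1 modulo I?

First compute the reduced Gröbner basis of I by Buchberger's algorithm.
f_1 = x_1 - 4x_3 + 1, LT = x_1.
f_2 = -4x_1^{2} - 5x_2 + 4, LT = x_1^{2}.
f_3 = 4x_1 + 4, LT = x_1.

S(f_1,f_2): lcm = x_1^{2}. S = -4x_1x_3 + x_1 - \tfrac{5}{4}x_2 + 1.
  reduce S modulo (f_1, f_2, f_3):
  remainder -\tfrac{5}{4}x_2 - 16x_3^{2} + 8x_3 ≠ 0; add h_4 = -\tfrac{5}{4}x_2 - 16x_3^{2} + 8x_3 to the basis.

S(f_1,f_3): lcm = x_1. S = -4x_3.
  reduce S modulo (f_1, f_2, f_3, h_4):
  remainder -4x_3 ≠ 0; add h_5 = -4x_3 to the basis.

The other S-polynomials (S(f_2,f_3), S(f_1,h_4), S(f_2,h_4), S(f_3,h_4), S(f_1,h_5), S(f_2,h_5), S(f_3,h_5), S(h_4,h_5)) all reduce to 0 modulo the current basis, so we have a Gröbner basis.
Inter-reduce: drop elements whose leading term is divisible by another's, tail-reduce, and make monic.
Reduced Gröbner basis: {x_1 + 1, x_2, x_3}.
Label its elements g_1 = x_1 + 1, g_2 = x_2, g_3 = x_3.

Reduce p = 2x_1x_2 - 1 modulo G:
  leading term x_1x_2: subtract (2x_2)·g_1 from 2x_1x_2 - 1 → -2x_2 - 1
  leading term x_2: subtract (-2)·g_2 from -2x_2 - 1 → -1
  leading term 1: no divisor's leading term divides it; move -1 to the remainder.
  normal form = -1.
The normal form is nonzero, so p ∉ I. Since p minus its normal form lies in I, I + (p) = I + (r) where r = -1; decide whether this ideal is the whole ring.
Here r = -1 is a nonzero constant, hence a unit: 1 ∈ I + (p), the Gröbner basis of I + (p) is {1}, and the enlarged system has no common solution — adjoining p is inconsistent.

Adjoining 2x_1x_2 - 1 makes the ideal the whole ring: the system is inconsistent.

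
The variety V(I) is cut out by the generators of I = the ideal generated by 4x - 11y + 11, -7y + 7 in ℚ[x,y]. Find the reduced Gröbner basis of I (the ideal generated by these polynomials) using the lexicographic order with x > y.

f_1 = 4x - 11y + 11, LT = x.
f_2 = -7y + 7, LT = y.

The S-polynomials (S(f_1,f_2)) all reduce to 0 modulo the current basis, so we have a Gröbner basis.

G = {x, y - 1}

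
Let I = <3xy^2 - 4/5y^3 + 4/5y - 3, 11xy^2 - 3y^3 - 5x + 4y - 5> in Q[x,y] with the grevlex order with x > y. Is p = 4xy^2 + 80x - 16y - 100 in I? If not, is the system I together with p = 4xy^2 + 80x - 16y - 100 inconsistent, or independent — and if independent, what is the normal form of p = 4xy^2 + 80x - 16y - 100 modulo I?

First compute the reduced Gröbner basis of I by Buchberger's algorithm.
f_1 = 3xy^2 - 4/5y^3 + 4/5y - 3, LT = xy^2.
f_2 = 11xy^2 - 3y^3 - 5x + 4y - 5, LT = xy^2.

S(f_1,f_2): lcm = xy^2. S = 1/165y^3 + 5/11x - 16/165y - 6/11.
  leading term y^3: no divisor's leading term divides it; move 1/165y^3 to the remainder.
  leading term x: no divisor's leading term divides it; move 5/11x to the remainder.
  leading term y: no divisor's leading term divides it; move -16/165y to the remainder.
  leading term 1: no divisor's leading term divides it; move -6/11 to the remainder.
  remainder 1/165y^3 + 5/11x - 16/165y - 6/11 ≠ 0; add h_3 = 1/165y^3 + 5/11x - 16/165y - 6/11 to the basis.

S(f_1,h_3): lcm = xy^3. S = -4/15y^4 - 75x^2 + 16xy + 4/15y^2 + 90x - y.
  leading term y^4: subtract (-44y)·h_3 from -4/15y^4 - 75x^2 + 16xy + 4/15y^2 + 90x - y → -75x^2 + 36xy - 4y^2 + 90x - 25y
  leading term x^2: no divisor's leading term divides it; move -75x^2 to the remainder.
  leading term xy: no divisor's leading term divides it; move 36xy to the remainder.
  leading term y^2: no divisor's leading term divides it; move -4y^2 to the remainder.
  leading term x: no divisor's leading term divides it; move 90x to the remainder.
  leading term y: no divisor's leading term divides it; move -25y to the remainder.
  remainder -75x^2 + 36xy - 4y^2 + 90x - 25y ≠ 0; add h_4 = -75x^2 + 36xy - 4y^2 + 90x - 25y to the basis.

The other S-polynomials (S(f_2,h_3), S(f_1,h_4), S(f_2,h_4), S(h_3,h_4)) all reduce to 0 modulo the current basis, so we have a Gröbner basis.
Inter-reduce: drop elements whose leading term is divisible by another's, tail-reduce, and make monic.
Reduced Gröbner basis: {xy^2 + 20x - 4y - 25, y^3 + 75x - 16y - 90, x^2 - 12/25xy + 4/75y^2 - 6/5x + 1/3y}.
Label its elements g_1 = xy^2 + 20x - 4y - 25, g_2 = y^3 + 75x - 16y - 90, g_3 = x^2 - 12/25xy + 4/75y^2 - 6/5x + 1/3y.

Reduce p = 4xy^2 + 80x - 16y - 100 modulo G:
  leading term xy^2: subtract (4)·g_1 from 4xy^2 + 80x - 16y - 100 → 0
  normal form = 0.
Since the normal form is 0, p ∈ I.

4xy^2 + 80x - 16y - 100 lies in I (it reduces to 0).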